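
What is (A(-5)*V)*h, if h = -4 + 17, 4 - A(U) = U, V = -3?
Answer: -351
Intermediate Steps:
A(U) = 4 - U
h = 13
(A(-5)*V)*h = ((4 - 1*(-5))*(-3))*13 = ((4 + 5)*(-3))*13 = (9*(-3))*13 = -27*13 = -351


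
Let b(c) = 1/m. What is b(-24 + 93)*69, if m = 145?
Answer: 69/145 ≈ 0.47586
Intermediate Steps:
b(c) = 1/145
b(-24 + 93)*69 = (1/145)*69 = 69/145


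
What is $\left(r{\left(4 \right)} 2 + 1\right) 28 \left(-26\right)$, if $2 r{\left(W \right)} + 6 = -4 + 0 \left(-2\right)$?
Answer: $6552$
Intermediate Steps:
$r{\left(W \right)} = -5$ ($r{\left(W \right)} = -3 + \frac{-4 + 0 \left(-2\right)}{2} = -3 + \frac{-4 + 0}{2} = -3 + \frac{1}{2} \left(-4\right) = -3 - 2 = -5$)
$\left(r{\left(4 \right)} 2 + 1\right) 28 \left(-26\right) = \left(\left(-5\right) 2 + 1\right) 28 \left(-26\right) = \left(-10 + 1\right) 28 \left(-26\right) = \left(-9\right) 28 \left(-26\right) = \left(-252\right) \left(-26\right) = 6552$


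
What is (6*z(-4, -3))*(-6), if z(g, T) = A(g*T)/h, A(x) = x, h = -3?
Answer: 144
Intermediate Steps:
z(g, T) = -T*g/3 (z(g, T) = (g*T)/(-3) = (T*g)*(-⅓) = -T*g/3)
(6*z(-4, -3))*(-6) = (6*(-⅓*(-3)*(-4)))*(-6) = (6*(-4))*(-6) = -24*(-6) = 144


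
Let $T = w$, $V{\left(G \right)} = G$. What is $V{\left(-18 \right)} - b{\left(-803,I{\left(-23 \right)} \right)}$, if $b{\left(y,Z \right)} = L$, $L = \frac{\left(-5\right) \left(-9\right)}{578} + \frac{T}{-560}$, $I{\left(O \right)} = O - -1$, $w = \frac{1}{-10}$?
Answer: $- \frac{29257489}{1618400} \approx -18.078$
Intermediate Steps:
$w = - \frac{1}{10} \approx -0.1$
$T = - \frac{1}{10} \approx -0.1$
$I{\left(O \right)} = 1 + O$ ($I{\left(O \right)} = O + 1 = 1 + O$)
$L = \frac{126289}{1618400}$ ($L = \frac{\left(-5\right) \left(-9\right)}{578} - \frac{1}{10 \left(-560\right)} = 45 \cdot \frac{1}{578} - - \frac{1}{5600} = \frac{45}{578} + \frac{1}{5600} = \frac{126289}{1618400} \approx 0.078033$)
$b{\left(y,Z \right)} = \frac{126289}{1618400}$
$V{\left(-18 \right)} - b{\left(-803,I{\left(-23 \right)} \right)} = -18 - \frac{126289}{1618400} = - \frac{29257489}{1618400}$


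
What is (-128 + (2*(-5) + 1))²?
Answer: 18769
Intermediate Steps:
(-128 + (2*(-5) + 1))² = (-128 + (-10 + 1))² = (-128 - 9)² = (-137)² = 18769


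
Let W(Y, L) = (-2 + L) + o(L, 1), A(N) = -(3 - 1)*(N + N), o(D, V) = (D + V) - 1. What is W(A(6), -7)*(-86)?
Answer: 1376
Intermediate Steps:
o(D, V) = -1 + D + V
A(N) = -4*N (A(N) = -2*2*N = -4*N)
W(Y, L) = -2 + 2*L (W(Y, L) = (-2 + L) + (-1 + L + 1) = (-2 + L) + L = -2 + 2*L)
W(A(6), -7)*(-86) = (-2 + 2*(-7))*(-86) = (-2 - 14)*(-86) = -16*(-86) = 1376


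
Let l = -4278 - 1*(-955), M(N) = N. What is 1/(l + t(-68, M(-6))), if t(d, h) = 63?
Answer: -1/3260 ≈ -0.00030675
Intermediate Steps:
l = -3323 (l = -4278 + 955 = -3323)
1/(l + t(-68, M(-6))) = 1/(-3323 + 63) = 1/(-3260) = -1/3260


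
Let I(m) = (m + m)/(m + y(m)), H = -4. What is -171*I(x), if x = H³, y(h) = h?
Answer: -171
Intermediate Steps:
x = -64 (x = (-4)³ = -64)
I(m) = 1 (I(m) = (m + m)/(m + m) = (2*m)/((2*m)) = (2*m)*(1/(2*m)) = 1)
-171*I(x) = -171*1 = -171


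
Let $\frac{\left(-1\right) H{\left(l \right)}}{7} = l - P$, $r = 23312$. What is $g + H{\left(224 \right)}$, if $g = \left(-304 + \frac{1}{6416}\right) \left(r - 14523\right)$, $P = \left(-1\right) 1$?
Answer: $- \frac{17152724507}{6416} \approx -2.6734 \cdot 10^{6}$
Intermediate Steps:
$P = -1$
$H{\left(l \right)} = -7 - 7 l$ ($H{\left(l \right)} = - 7 \left(l - -1\right) = - 7 \left(l + 1\right) = - 7 \left(1 + l\right) = -7 - 7 l$)
$g = - \frac{17142619307}{6416}$ ($g = \left(-304 + \frac{1}{6416}\right) \left(23312 - 14523\right) = \left(-304 + \frac{1}{6416}\right) 8789 = \left(- \frac{1950463}{6416}\right) 8789 = - \frac{17142619307}{6416} \approx -2.6719 \cdot 10^{6}$)
$g + H{\left(224 \right)} = - \frac{17142619307}{6416} - 1575 = - \frac{17152724507}{6416}$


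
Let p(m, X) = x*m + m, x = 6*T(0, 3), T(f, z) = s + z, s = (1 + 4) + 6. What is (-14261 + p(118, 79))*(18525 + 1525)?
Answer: -84831550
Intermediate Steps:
s = 11 (s = 5 + 6 = 11)
T(f, z) = 11 + z
x = 84 (x = 6*(11 + 3) = 6*14 = 84)
p(m, X) = 85*m (p(m, X) = 84*m + m = 85*m)
(-14261 + p(118, 79))*(18525 + 1525) = (-14261 + 85*118)*(18525 + 1525) = (-14261 + 10030)*20050 = -4231*20050 = -84831550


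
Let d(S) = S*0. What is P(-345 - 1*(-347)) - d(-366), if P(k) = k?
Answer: 2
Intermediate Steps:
d(S) = 0
P(-345 - 1*(-347)) - d(-366) = (-345 - 1*(-347)) - 1*0 = (-345 + 347) + 0 = 2 + 0 = 2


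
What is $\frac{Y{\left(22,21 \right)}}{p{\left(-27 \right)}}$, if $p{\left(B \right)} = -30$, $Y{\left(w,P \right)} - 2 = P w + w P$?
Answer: $- \frac{463}{15} \approx -30.867$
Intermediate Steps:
$Y{\left(w,P \right)} = 2 + 2 P w$ ($Y{\left(w,P \right)} = 2 + \left(P w + w P\right) = 2 + \left(P w + P w\right) = 2 + 2 P w$)
$\frac{Y{\left(22,21 \right)}}{p{\left(-27 \right)}} = \frac{2 + 2 \cdot 21 \cdot 22}{-30} = \left(2 + 924\right) \left(- \frac{1}{30}\right) = 926 \left(- \frac{1}{30}\right) = - \frac{463}{15}$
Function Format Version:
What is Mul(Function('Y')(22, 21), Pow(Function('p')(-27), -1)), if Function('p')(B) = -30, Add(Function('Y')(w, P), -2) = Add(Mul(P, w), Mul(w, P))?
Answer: Rational(-463, 15) ≈ -30.867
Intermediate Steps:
Function('Y')(w, P) = Add(2, Mul(2, P, w)) (Function('Y')(w, P) = Add(2, Add(Mul(P, w), Mul(w, P))) = Add(2, Add(Mul(P, w), Mul(P, w))) = Add(2, Mul(2, P, w)))
Mul(Function('Y')(22, 21), Pow(Function('p')(-27), -1)) = Mul(Add(2, Mul(2, 21, 22)), Pow(-30, -1)) = Mul(Add(2, 924), Rational(-1, 30)) = Mul(926, Rational(-1, 30)) = Rational(-463, 15)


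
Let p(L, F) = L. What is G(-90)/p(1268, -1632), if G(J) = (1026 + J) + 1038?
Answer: 987/634 ≈ 1.5568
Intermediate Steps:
G(J) = 2064 + J
G(-90)/p(1268, -1632) = (2064 - 90)/1268 = 1974*(1/1268) = 987/634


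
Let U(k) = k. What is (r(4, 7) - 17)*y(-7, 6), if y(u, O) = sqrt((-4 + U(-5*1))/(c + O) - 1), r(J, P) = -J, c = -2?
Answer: -21*I*sqrt(13)/2 ≈ -37.858*I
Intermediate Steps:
y(u, O) = sqrt(-1 - 9/(-2 + O)) (y(u, O) = sqrt((-4 - 5*1)/(-2 + O) - 1) = sqrt((-4 - 5)/(-2 + O) - 1) = sqrt(-9/(-2 + O) - 1) = sqrt(-1 - 9/(-2 + O)))
(r(4, 7) - 17)*y(-7, 6) = (-1*4 - 17)*sqrt((-7 - 1*6)/(-2 + 6)) = (-4 - 17)*sqrt((-7 - 6)/4) = -21*I*sqrt(13)/2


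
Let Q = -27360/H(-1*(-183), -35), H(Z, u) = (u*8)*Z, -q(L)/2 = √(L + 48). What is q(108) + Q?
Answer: 228/427 - 4*√39 ≈ -24.446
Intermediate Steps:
q(L) = -2*√(48 + L) (q(L) = -2*√(L + 48) = -2*√(48 + L))
H(Z, u) = 8*Z*u (H(Z, u) = (8*u)*Z = 8*Z*u)
Q = 228/427 (Q = -27360/(8*(-1*(-183))*(-35)) = -27360/(8*183*(-35)) = -27360/(-51240) = -27360*(-1/51240) = 228/427 ≈ 0.53396)
q(108) + Q = -2*√(48 + 108) + 228/427 = -4*√39 + 228/427 = 228/427 - 4*√39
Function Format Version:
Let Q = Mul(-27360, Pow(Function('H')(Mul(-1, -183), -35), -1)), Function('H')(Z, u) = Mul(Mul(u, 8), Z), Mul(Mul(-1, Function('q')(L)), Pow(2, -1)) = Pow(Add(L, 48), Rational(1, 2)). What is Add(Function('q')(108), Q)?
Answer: Add(Rational(228, 427), Mul(-4, Pow(39, Rational(1, 2)))) ≈ -24.446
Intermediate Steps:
Function('q')(L) = Mul(-2, Pow(Add(48, L), Rational(1, 2))) (Function('q')(L) = Mul(-2, Pow(Add(L, 48), Rational(1, 2))) = Mul(-2, Pow(Add(48, L), Rational(1, 2))))
Function('H')(Z, u) = Mul(8, Z, u) (Function('H')(Z, u) = Mul(Mul(8, u), Z) = Mul(8, Z, u))
Q = Rational(228, 427) (Q = Mul(-27360, Pow(Mul(8, Mul(-1, -183), -35), -1)) = Mul(-27360, Pow(Mul(8, 183, -35), -1)) = Mul(-27360, Pow(-51240, -1)) = Mul(-27360, Rational(-1, 51240)) = Rational(228, 427) ≈ 0.53396)
Add(Function('q')(108), Q) = Add(Mul(-2, Pow(Add(48, 108), Rational(1, 2))), Rational(228, 427)) = Add(Mul(-2, Pow(156, Rational(1, 2))), Rational(228, 427)) = Add(Mul(-2, Mul(2, Pow(39, Rational(1, 2)))), Rational(228, 427)) = Add(Mul(-4, Pow(39, Rational(1, 2))), Rational(228, 427)) = Add(Rational(228, 427), Mul(-4, Pow(39, Rational(1, 2))))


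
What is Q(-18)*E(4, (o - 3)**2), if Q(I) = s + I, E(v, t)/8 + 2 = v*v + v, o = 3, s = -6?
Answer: -3456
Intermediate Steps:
E(v, t) = -16 + 8*v + 8*v**2 (E(v, t) = -16 + 8*(v*v + v) = -16 + 8*(v**2 + v) = -16 + 8*(v + v**2) = -16 + (8*v + 8*v**2) = -16 + 8*v + 8*v**2)
Q(I) = -6 + I
Q(-18)*E(4, (o - 3)**2) = (-6 - 18)*(-16 + 8*4 + 8*4**2) = -24*(-16 + 32 + 8*16) = -24*(-16 + 32 + 128) = -24*144 = -3456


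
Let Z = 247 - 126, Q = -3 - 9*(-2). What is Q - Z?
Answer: -106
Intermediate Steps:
Q = 15 (Q = -3 + 18 = 15)
Z = 121
Q - Z = 15 - 1*121 = 15 - 121 = -106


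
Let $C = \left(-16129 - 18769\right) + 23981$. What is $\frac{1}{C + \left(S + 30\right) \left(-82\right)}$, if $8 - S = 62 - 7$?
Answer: $- \frac{1}{9523} \approx -0.00010501$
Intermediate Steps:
$S = -47$ ($S = 8 - \left(62 - 7\right) = 8 - 55 = -47$)
$C = -10917$ ($C = -34898 + 23981 = -10917$)
$\frac{1}{C + \left(S + 30\right) \left(-82\right)} = \frac{1}{-10917 + \left(-47 + 30\right) \left(-82\right)} = \frac{1}{-10917 - -1394} = \frac{1}{-10917 + 1394} = \frac{1}{-9523} = - \frac{1}{9523}$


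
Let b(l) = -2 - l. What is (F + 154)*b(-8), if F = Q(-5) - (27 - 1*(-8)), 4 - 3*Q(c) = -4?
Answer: 730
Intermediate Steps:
Q(c) = 8/3 (Q(c) = 4/3 - 1/3*(-4) = 4/3 + 4/3 = 8/3)
F = -97/3 (F = 8/3 - (27 - 1*(-8)) = 8/3 - (27 + 8) = 8/3 - 1*35 = 8/3 - 35 = -97/3 ≈ -32.333)
(F + 154)*b(-8) = (-97/3 + 154)*(-2 - 1*(-8)) = 365*(-2 + 8)/3 = (365/3)*6 = 730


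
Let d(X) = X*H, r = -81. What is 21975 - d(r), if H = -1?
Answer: 21894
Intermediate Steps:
d(X) = -X (d(X) = X*(-1) = -X)
21975 - d(r) = 21975 - (-1)*(-81) = 21975 - 1*81 = 21975 - 81 = 21894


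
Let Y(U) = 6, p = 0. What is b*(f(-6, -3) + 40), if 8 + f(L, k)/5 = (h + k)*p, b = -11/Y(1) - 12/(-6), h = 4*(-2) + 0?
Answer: 0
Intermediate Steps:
h = -8 (h = -8 + 0 = -8)
b = ⅙ (b = -11/6 - 12/(-6) = -11*⅙ - 12*(-⅙) = -11/6 + 2 = ⅙ ≈ 0.16667)
f(L, k) = -40 (f(L, k) = -40 + 5*((-8 + k)*0) = -40 + 5*0 = -40 + 0 = -40)
b*(f(-6, -3) + 40) = (-40 + 40)/6 = (⅙)*0 = 0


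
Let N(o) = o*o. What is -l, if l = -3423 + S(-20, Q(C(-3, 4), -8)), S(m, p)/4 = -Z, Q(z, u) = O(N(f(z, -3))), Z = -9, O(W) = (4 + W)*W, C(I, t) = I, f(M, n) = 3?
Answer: 3387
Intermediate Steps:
N(o) = o**2
O(W) = W*(4 + W)
Q(z, u) = 117 (Q(z, u) = 3**2*(4 + 3**2) = 9*(4 + 9) = 9*13 = 117)
S(m, p) = 36 (S(m, p) = 4*(-1*(-9)) = 4*9 = 36)
l = -3387 (l = -3423 + 36 = -3387)
-l = -1*(-3387) = 3387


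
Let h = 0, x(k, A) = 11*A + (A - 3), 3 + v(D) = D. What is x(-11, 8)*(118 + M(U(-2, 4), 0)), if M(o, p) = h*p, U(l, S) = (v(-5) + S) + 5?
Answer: 10974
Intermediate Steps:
v(D) = -3 + D
U(l, S) = -3 + S (U(l, S) = ((-3 - 5) + S) + 5 = (-8 + S) + 5 = -3 + S)
x(k, A) = -3 + 12*A (x(k, A) = 11*A + (-3 + A) = -3 + 12*A)
M(o, p) = 0 (M(o, p) = 0*p = 0)
x(-11, 8)*(118 + M(U(-2, 4), 0)) = (-3 + 12*8)*(118 + 0) = (-3 + 96)*118 = 93*118 = 10974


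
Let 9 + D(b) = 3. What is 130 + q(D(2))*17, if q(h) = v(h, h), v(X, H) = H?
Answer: 28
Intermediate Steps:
D(b) = -6 (D(b) = -9 + 3 = -6)
q(h) = h
130 + q(D(2))*17 = 130 - 6*17 = 130 - 102 = 28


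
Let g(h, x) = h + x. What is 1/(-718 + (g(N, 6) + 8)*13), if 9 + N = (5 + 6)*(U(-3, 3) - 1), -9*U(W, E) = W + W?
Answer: -3/2102 ≈ -0.0014272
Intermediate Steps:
U(W, E) = -2*W/9 (U(W, E) = -(W + W)/9 = -2*W/9)
N = -38/3 (N = -9 + (5 + 6)*(-2/9*(-3) - 1) = -9 + 11*(⅔ - 1) = -9 + 11*(-⅓) = -9 - 11/3 = -38/3 ≈ -12.667)
1/(-718 + (g(N, 6) + 8)*13) = 1/(-718 + ((-38/3 + 6) + 8)*13) = 1/(-718 + (-20/3 + 8)*13) = 1/(-718 + (4/3)*13) = 1/(-718 + 52/3) = 1/(-2102/3) = -3/2102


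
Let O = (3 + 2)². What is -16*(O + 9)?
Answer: -544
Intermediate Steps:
O = 25 (O = 5² = 25)
-16*(O + 9) = -16*(25 + 9) = -16*34 = -544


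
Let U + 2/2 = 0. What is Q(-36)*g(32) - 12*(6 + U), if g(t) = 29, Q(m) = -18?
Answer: -582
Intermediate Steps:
U = -1 (U = -1 + 0 = -1)
Q(-36)*g(32) - 12*(6 + U) = -18*29 - 12*(6 - 1) = -522 - 12*5 = -522 - 60 = -582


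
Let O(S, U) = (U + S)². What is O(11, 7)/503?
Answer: 324/503 ≈ 0.64414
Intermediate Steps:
O(S, U) = (S + U)²
O(11, 7)/503 = (11 + 7)²/503 = 18²*(1/503) = 324*(1/503) = 324/503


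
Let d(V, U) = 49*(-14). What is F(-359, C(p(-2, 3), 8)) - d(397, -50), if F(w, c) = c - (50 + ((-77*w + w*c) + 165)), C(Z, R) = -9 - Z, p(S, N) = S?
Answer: -29692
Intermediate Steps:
d(V, U) = -686
F(w, c) = -215 + c + 77*w - c*w (F(w, c) = c - (50 + ((-77*w + c*w) + 165)) = c - (50 + (165 - 77*w + c*w)) = c - (215 - 77*w + c*w) = c + (-215 + 77*w - c*w) = -215 + c + 77*w - c*w)
F(-359, C(p(-2, 3), 8)) - d(397, -50) = (-215 + (-9 - 1*(-2)) + 77*(-359) - 1*(-9 - 1*(-2))*(-359)) - 1*(-686) = (-215 + (-9 + 2) - 27643 - 1*(-9 + 2)*(-359)) + 686 = (-215 - 7 - 27643 - 1*(-7)*(-359)) + 686 = (-215 - 7 - 27643 - 2513) + 686 = -30378 + 686 = -29692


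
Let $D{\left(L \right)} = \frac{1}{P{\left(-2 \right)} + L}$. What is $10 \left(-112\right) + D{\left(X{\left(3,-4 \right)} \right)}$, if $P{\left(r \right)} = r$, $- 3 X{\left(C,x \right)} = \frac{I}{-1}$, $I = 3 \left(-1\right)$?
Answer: $- \frac{3361}{3} \approx -1120.3$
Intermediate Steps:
$I = -3$
$X{\left(C,x \right)} = -1$ ($X{\left(C,x \right)} = - \frac{\left(-3\right) \frac{1}{-1}}{3} = - \frac{\left(-3\right) \left(-1\right)}{3} = \left(- \frac{1}{3}\right) 3 = -1$)
$D{\left(L \right)} = \frac{1}{-2 + L}$
$10 \left(-112\right) + D{\left(X{\left(3,-4 \right)} \right)} = 10 \left(-112\right) + \frac{1}{-2 - 1} = -1120 + \frac{1}{-3} = -1120 - \frac{1}{3} = - \frac{3361}{3}$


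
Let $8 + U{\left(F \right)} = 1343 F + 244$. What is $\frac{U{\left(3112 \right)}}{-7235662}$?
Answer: $- \frac{90862}{157297} \approx -0.57765$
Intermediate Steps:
$U{\left(F \right)} = 236 + 1343 F$ ($U{\left(F \right)} = -8 + \left(1343 F + 244\right) = -8 + \left(244 + 1343 F\right) = 236 + 1343 F$)
$\frac{U{\left(3112 \right)}}{-7235662} = \frac{236 + 1343 \cdot 3112}{-7235662} = \left(236 + 4179416\right) \left(- \frac{1}{7235662}\right) = 4179652 \left(- \frac{1}{7235662}\right) = - \frac{90862}{157297}$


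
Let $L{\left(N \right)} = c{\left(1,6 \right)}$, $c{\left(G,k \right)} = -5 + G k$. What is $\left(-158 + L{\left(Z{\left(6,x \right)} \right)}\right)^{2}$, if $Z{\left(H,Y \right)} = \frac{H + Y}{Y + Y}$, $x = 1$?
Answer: $24649$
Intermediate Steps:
$Z{\left(H,Y \right)} = \frac{H + Y}{2 Y}$
$L{\left(N \right)} = 1$ ($L{\left(N \right)} = -5 + 1 \cdot 6 = -5 + 6 = 1$)
$\left(-158 + L{\left(Z{\left(6,x \right)} \right)}\right)^{2} = \left(-158 + 1\right)^{2} = \left(-157\right)^{2} = 24649$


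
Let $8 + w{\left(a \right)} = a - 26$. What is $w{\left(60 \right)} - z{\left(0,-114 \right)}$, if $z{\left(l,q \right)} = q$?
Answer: $140$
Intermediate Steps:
$w{\left(a \right)} = -34 + a$ ($w{\left(a \right)} = -8 + \left(a - 26\right) = -8 + \left(-26 + a\right) = -34 + a$)
$w{\left(60 \right)} - z{\left(0,-114 \right)} = \left(-34 + 60\right) - -114 = 26 + 114 = 140$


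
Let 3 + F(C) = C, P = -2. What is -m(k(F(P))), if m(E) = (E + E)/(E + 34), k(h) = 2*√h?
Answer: -2*√5/(√5 - 17*I) ≈ -0.034014 - 0.25859*I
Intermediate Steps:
F(C) = -3 + C
m(E) = 2*E/(34 + E) (m(E) = (2*E)/(34 + E) = 2*E/(34 + E))
-m(k(F(P))) = -2*2*√(-3 - 2)/(34 + 2*√(-3 - 2)) = -2*2*√(-5)/(34 + 2*√(-5)) = -2*2*(I*√5)/(34 + 2*(I*√5)) = -2*2*I*√5/(34 + 2*I*√5) = -4*I*√5/(34 + 2*I*√5)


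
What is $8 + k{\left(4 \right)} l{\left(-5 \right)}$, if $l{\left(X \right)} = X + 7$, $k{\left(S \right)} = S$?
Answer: $16$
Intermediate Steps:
$l{\left(X \right)} = 7 + X$
$8 + k{\left(4 \right)} l{\left(-5 \right)} = 8 + 4 \left(7 - 5\right) = 8 + 4 \cdot 2 = 8 + 8 = 16$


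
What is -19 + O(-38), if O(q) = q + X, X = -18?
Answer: -75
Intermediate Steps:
O(q) = -18 + q (O(q) = q - 18 = -18 + q)
-19 + O(-38) = -19 + (-18 - 38) = -19 - 56 = -75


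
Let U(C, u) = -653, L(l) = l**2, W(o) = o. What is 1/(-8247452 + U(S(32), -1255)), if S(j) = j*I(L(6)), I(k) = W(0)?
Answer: -1/8248105 ≈ -1.2124e-7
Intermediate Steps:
I(k) = 0
S(j) = 0 (S(j) = j*0 = 0)
1/(-8247452 + U(S(32), -1255)) = 1/(-8247452 - 653) = 1/(-8248105) = -1/8248105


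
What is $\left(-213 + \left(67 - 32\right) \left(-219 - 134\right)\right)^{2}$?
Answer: $157954624$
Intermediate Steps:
$\left(-213 + \left(67 - 32\right) \left(-219 - 134\right)\right)^{2} = \left(-213 + 35 \left(-219 - 134\right)\right)^{2} = \left(-213 + 35 \left(-353\right)\right)^{2} = \left(-213 - 12355\right)^{2} = \left(-12568\right)^{2} = 157954624$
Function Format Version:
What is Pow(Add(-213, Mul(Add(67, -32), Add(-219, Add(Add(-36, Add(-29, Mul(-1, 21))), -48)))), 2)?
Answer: 157954624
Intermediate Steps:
Pow(Add(-213, Mul(Add(67, -32), Add(-219, Add(Add(-36, Add(-29, Mul(-1, 21))), -48)))), 2) = Pow(Add(-213, Mul(35, Add(-219, Add(Add(-36, Add(-29, -21)), -48)))), 2) = Pow(Add(-213, Mul(35, Add(-219, Add(Add(-36, -50), -48)))), 2) = Pow(Add(-213, Mul(35, Add(-219, Add(-86, -48)))), 2) = Pow(Add(-213, Mul(35, Add(-219, -134))), 2) = Pow(Add(-213, Mul(35, -353)), 2) = Pow(Add(-213, -12355), 2) = Pow(-12568, 2) = 157954624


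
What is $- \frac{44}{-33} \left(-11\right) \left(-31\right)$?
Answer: $\frac{1364}{3} \approx 454.67$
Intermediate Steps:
$- \frac{44}{-33} \left(-11\right) \left(-31\right) = \left(-44\right) \left(- \frac{1}{33}\right) \left(-11\right) \left(-31\right) = \frac{4}{3} \left(-11\right) \left(-31\right) = \left(- \frac{44}{3}\right) \left(-31\right) = \frac{1364}{3}$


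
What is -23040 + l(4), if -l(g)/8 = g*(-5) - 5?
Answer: -22840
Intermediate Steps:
l(g) = 40 + 40*g (l(g) = -8*(g*(-5) - 5) = -8*(-5*g - 5) = -8*(-5 - 5*g) = 40 + 40*g)
-23040 + l(4) = -23040 + (40 + 40*4) = -23040 + (40 + 160) = -23040 + 200 = -22840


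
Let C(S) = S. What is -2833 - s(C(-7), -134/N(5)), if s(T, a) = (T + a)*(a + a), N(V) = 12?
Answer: -58297/18 ≈ -3238.7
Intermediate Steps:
s(T, a) = 2*a*(T + a) (s(T, a) = (T + a)*(2*a) = 2*a*(T + a))
-2833 - s(C(-7), -134/N(5)) = -2833 - 2*(-134/12)*(-7 - 134/12) = -2833 - 2*(-134*1/12)*(-7 - 134*1/12) = -2833 - 2*(-67)*(-7 - 67/6)/6 = -2833 - 2*(-67)*(-109)/(6*6) = -2833 - 1*7303/18 = -2833 - 7303/18 = -58297/18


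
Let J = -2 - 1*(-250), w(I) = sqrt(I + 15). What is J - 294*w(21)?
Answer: -1516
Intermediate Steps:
w(I) = sqrt(15 + I)
J = 248 (J = -2 + 250 = 248)
J - 294*w(21) = 248 - 294*sqrt(15 + 21) = 248 - 294*sqrt(36) = 248 - 294*6 = 248 - 1764 = -1516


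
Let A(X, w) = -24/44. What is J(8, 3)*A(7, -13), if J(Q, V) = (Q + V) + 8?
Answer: -114/11 ≈ -10.364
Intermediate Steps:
A(X, w) = -6/11 (A(X, w) = -24*1/44 = -6/11)
J(Q, V) = 8 + Q + V
J(8, 3)*A(7, -13) = (8 + 8 + 3)*(-6/11) = 19*(-6/11) = -114/11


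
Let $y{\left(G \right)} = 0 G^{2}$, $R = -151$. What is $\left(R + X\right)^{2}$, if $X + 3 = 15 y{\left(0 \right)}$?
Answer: $23716$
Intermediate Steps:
$y{\left(G \right)} = 0$
$X = -3$ ($X = -3 + 15 \cdot 0 = -3 + 0 = -3$)
$\left(R + X\right)^{2} = \left(-151 - 3\right)^{2} = \left(-154\right)^{2} = 23716$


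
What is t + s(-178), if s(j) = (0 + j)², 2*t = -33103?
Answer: 30265/2 ≈ 15133.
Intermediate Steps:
t = -33103/2 (t = (½)*(-33103) = -33103/2 ≈ -16552.)
s(j) = j²
t + s(-178) = -33103/2 + (-178)² = -33103/2 + 31684 = 30265/2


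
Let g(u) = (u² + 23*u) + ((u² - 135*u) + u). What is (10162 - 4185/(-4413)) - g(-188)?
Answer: -119729179/1471 ≈ -81393.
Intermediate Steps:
g(u) = -111*u + 2*u² (g(u) = (u² + 23*u) + (u² - 134*u) = -111*u + 2*u²)
(10162 - 4185/(-4413)) - g(-188) = (10162 - 4185/(-4413)) - (-188)*(-111 + 2*(-188)) = (10162 - 4185*(-1/4413)) - (-188)*(-111 - 376) = (10162 + 1395/1471) - (-188)*(-487) = 14949697/1471 - 1*91556 = 14949697/1471 - 91556 = -119729179/1471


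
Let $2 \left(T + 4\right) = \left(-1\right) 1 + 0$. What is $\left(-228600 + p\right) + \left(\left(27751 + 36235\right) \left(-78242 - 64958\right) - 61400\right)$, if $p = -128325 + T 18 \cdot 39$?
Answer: $-9163216684$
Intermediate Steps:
$T = - \frac{9}{2}$ ($T = -4 + \frac{\left(-1\right) 1 + 0}{2} = -4 + \frac{-1 + 0}{2} = -4 + \frac{1}{2} \left(-1\right) = -4 - \frac{1}{2} = - \frac{9}{2} \approx -4.5$)
$p = -131484$ ($p = -128325 + \left(- \frac{9}{2}\right) 18 \cdot 39 = -128325 - 3159 = -131484$)
$\left(-228600 + p\right) + \left(\left(27751 + 36235\right) \left(-78242 - 64958\right) - 61400\right) = \left(-228600 - 131484\right) + \left(\left(27751 + 36235\right) \left(-78242 - 64958\right) - 61400\right) = -360084 + \left(63986 \left(-143200\right) - 61400\right) = -360084 - 9162856600 = -9163216684$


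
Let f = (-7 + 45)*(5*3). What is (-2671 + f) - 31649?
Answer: -33750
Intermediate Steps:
f = 570 (f = 38*15 = 570)
(-2671 + f) - 31649 = (-2671 + 570) - 31649 = -2101 - 31649 = -33750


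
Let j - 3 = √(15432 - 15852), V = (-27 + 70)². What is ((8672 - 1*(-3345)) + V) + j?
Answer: 13869 + 2*I*√105 ≈ 13869.0 + 20.494*I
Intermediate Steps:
V = 1849 (V = 43² = 1849)
j = 3 + 2*I*√105 (j = 3 + √(15432 - 15852) = 3 + √(-420) = 3 + 2*I*√105 ≈ 3.0 + 20.494*I)
((8672 - 1*(-3345)) + V) + j = ((8672 - 1*(-3345)) + 1849) + (3 + 2*I*√105) = ((8672 + 3345) + 1849) + (3 + 2*I*√105) = (12017 + 1849) + (3 + 2*I*√105) = 13866 + (3 + 2*I*√105) = 13869 + 2*I*√105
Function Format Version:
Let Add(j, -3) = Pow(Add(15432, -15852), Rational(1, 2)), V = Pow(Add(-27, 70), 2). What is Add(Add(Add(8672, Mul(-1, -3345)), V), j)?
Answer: Add(13869, Mul(2, I, Pow(105, Rational(1, 2)))) ≈ Add(13869., Mul(20.494, I))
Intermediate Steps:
V = 1849 (V = Pow(43, 2) = 1849)
j = Add(3, Mul(2, I, Pow(105, Rational(1, 2)))) (j = Add(3, Pow(Add(15432, -15852), Rational(1, 2))) = Add(3, Pow(-420, Rational(1, 2))) = Add(3, Mul(2, I, Pow(105, Rational(1, 2)))) ≈ Add(3.0000, Mul(20.494, I)))
Add(Add(Add(8672, Mul(-1, -3345)), V), j) = Add(Add(Add(8672, Mul(-1, -3345)), 1849), Add(3, Mul(2, I, Pow(105, Rational(1, 2))))) = Add(Add(Add(8672, 3345), 1849), Add(3, Mul(2, I, Pow(105, Rational(1, 2))))) = Add(Add(12017, 1849), Add(3, Mul(2, I, Pow(105, Rational(1, 2))))) = Add(13866, Add(3, Mul(2, I, Pow(105, Rational(1, 2))))) = Add(13869, Mul(2, I, Pow(105, Rational(1, 2))))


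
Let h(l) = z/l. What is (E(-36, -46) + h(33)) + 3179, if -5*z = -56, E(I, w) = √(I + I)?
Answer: 524591/165 + 6*I*√2 ≈ 3179.3 + 8.4853*I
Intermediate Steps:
E(I, w) = √2*√I (E(I, w) = √(2*I) = √2*√I)
z = 56/5 (z = -⅕*(-56) = 56/5 ≈ 11.200)
h(l) = 56/(5*l)
(E(-36, -46) + h(33)) + 3179 = (√2*√(-36) + (56/5)/33) + 3179 = (√2*(6*I) + (56/5)*(1/33)) + 3179 = (6*I*√2 + 56/165) + 3179 = (56/165 + 6*I*√2) + 3179 = 524591/165 + 6*I*√2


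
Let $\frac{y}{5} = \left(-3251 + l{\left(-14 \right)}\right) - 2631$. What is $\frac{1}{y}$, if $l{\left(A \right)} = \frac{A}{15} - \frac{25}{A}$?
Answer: $- \frac{42}{1235041} \approx -3.4007 \cdot 10^{-5}$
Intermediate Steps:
$l{\left(A \right)} = - \frac{25}{A} + \frac{A}{15}$ ($l{\left(A \right)} = A \frac{1}{15} - \frac{25}{A} = \frac{A}{15} - \frac{25}{A} = - \frac{25}{A} + \frac{A}{15}$)
$y = - \frac{1235041}{42}$ ($y = 5 \left(\left(-3251 + \left(- \frac{25}{-14} + \frac{1}{15} \left(-14\right)\right)\right) - 2631\right) = 5 \left(\left(-3251 - - \frac{179}{210}\right) - 2631\right) = 5 \left(\left(-3251 + \left(\frac{25}{14} - \frac{14}{15}\right)\right) - 2631\right) = 5 \left(\left(-3251 + \frac{179}{210}\right) - 2631\right) = 5 \left(- \frac{682531}{210} - 2631\right) = 5 \left(- \frac{1235041}{210}\right) = - \frac{1235041}{42} \approx -29406.0$)
$\frac{1}{y} = \frac{1}{- \frac{1235041}{42}} = - \frac{42}{1235041}$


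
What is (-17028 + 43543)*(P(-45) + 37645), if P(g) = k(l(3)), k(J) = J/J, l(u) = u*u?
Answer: 998183690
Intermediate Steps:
l(u) = u²
k(J) = 1
P(g) = 1
(-17028 + 43543)*(P(-45) + 37645) = (-17028 + 43543)*(1 + 37645) = 26515*37646 = 998183690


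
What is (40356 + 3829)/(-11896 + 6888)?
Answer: -44185/5008 ≈ -8.8229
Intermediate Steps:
(40356 + 3829)/(-11896 + 6888) = 44185/(-5008) = 44185*(-1/5008) = -44185/5008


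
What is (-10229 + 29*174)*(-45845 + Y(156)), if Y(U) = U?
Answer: 236806087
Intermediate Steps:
(-10229 + 29*174)*(-45845 + Y(156)) = (-10229 + 29*174)*(-45845 + 156) = (-10229 + 5046)*(-45689) = -5183*(-45689) = 236806087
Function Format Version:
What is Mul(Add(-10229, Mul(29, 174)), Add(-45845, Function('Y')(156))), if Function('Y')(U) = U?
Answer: 236806087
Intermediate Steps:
Mul(Add(-10229, Mul(29, 174)), Add(-45845, Function('Y')(156))) = Mul(Add(-10229, Mul(29, 174)), Add(-45845, 156)) = Mul(Add(-10229, 5046), -45689) = Mul(-5183, -45689) = 236806087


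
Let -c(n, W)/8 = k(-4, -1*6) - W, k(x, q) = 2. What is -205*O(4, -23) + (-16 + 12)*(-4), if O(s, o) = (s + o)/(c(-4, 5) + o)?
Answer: 3911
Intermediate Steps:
c(n, W) = -16 + 8*W (c(n, W) = -8*(2 - W) = -16 + 8*W)
O(s, o) = (o + s)/(24 + o) (O(s, o) = (s + o)/((-16 + 8*5) + o) = (o + s)/((-16 + 40) + o) = (o + s)/(24 + o))
-205*O(4, -23) + (-16 + 12)*(-4) = -205*(-23 + 4)/(24 - 23) + (-16 + 12)*(-4) = -205*(-19)/1 - 4*(-4) = -205*(-19) + 16 = 3895 + 16 = 3911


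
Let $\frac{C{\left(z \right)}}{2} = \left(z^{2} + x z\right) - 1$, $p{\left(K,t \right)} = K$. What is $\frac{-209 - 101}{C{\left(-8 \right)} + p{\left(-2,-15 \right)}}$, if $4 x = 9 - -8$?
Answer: $- \frac{155}{28} \approx -5.5357$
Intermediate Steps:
$x = \frac{17}{4}$ ($x = \frac{9 - -8}{4} = \frac{9 + 8}{4} = \frac{1}{4} \cdot 17 = \frac{17}{4} \approx 4.25$)
$C{\left(z \right)} = -2 + 2 z^{2} + \frac{17 z}{2}$ ($C{\left(z \right)} = 2 \left(\left(z^{2} + \frac{17 z}{4}\right) - 1\right) = 2 \left(-1 + z^{2} + \frac{17 z}{4}\right) = -2 + 2 z^{2} + \frac{17 z}{2}$)
$\frac{-209 - 101}{C{\left(-8 \right)} + p{\left(-2,-15 \right)}} = \frac{-209 - 101}{\left(-2 + 2 \left(-8\right)^{2} + \frac{17}{2} \left(-8\right)\right) - 2} = - \frac{310}{\left(-2 + 2 \cdot 64 - 68\right) - 2} = - \frac{310}{\left(-2 + 128 - 68\right) - 2} = - \frac{310}{58 - 2} = - \frac{310}{56} = \left(-310\right) \frac{1}{56} = - \frac{155}{28}$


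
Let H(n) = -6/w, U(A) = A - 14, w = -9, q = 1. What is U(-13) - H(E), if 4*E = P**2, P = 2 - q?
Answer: -83/3 ≈ -27.667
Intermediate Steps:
U(A) = -14 + A
P = 1 (P = 2 - 1*1 = 2 - 1 = 1)
E = 1/4 (E = (1/4)*1**2 = (1/4)*1 = 1/4 ≈ 0.25000)
H(n) = 2/3 (H(n) = -6/(-9) = -6*(-1/9) = 2/3)
U(-13) - H(E) = (-14 - 13) - 1*2/3 = -27 - 2/3 = -83/3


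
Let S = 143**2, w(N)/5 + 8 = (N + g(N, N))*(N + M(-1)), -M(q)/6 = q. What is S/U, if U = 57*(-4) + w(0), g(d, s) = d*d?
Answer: -20449/268 ≈ -76.302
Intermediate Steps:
M(q) = -6*q
g(d, s) = d**2
w(N) = -40 + 5*(6 + N)*(N + N**2) (w(N) = -40 + 5*((N + N**2)*(N - 6*(-1))) = -40 + 5*((N + N**2)*(N + 6)) = -40 + 5*((N + N**2)*(6 + N)) = -40 + 5*((6 + N)*(N + N**2)) = -40 + 5*(6 + N)*(N + N**2))
S = 20449
U = -268 (U = 57*(-4) + (-40 + 5*0**3 + 30*0 + 35*0**2) = -228 + (-40 + 5*0 + 0 + 35*0) = -228 + (-40 + 0 + 0 + 0) = -228 - 40 = -268)
S/U = 20449/(-268) = 20449*(-1/268) = -20449/268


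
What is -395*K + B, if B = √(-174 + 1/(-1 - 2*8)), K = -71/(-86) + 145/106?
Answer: -1974605/2279 + I*√50303/17 ≈ -866.43 + 13.193*I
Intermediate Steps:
K = 4999/2279 (K = -71*(-1/86) + 145*(1/106) = 71/86 + 145/106 = 4999/2279 ≈ 2.1935)
B = I*√50303/17 (B = √(-174 + 1/(-1 - 16)) = √(-174 + 1/(-17)) = √(-174 - 1/17) = √(-2959/17) = I*√50303/17 ≈ 13.193*I)
-395*K + B = -395*4999/2279 + I*√50303/17 = -1974605/2279 + I*√50303/17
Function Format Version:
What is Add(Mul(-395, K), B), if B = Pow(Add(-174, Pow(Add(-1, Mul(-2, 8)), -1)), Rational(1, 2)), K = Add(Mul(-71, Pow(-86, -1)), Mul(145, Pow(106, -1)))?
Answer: Add(Rational(-1974605, 2279), Mul(Rational(1, 17), I, Pow(50303, Rational(1, 2)))) ≈ Add(-866.43, Mul(13.193, I))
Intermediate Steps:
K = Rational(4999, 2279) (K = Add(Mul(-71, Rational(-1, 86)), Mul(145, Rational(1, 106))) = Add(Rational(71, 86), Rational(145, 106)) = Rational(4999, 2279) ≈ 2.1935)
B = Mul(Rational(1, 17), I, Pow(50303, Rational(1, 2))) (B = Pow(Add(-174, Pow(Add(-1, -16), -1)), Rational(1, 2)) = Pow(Add(-174, Pow(-17, -1)), Rational(1, 2)) = Pow(Add(-174, Rational(-1, 17)), Rational(1, 2)) = Pow(Rational(-2959, 17), Rational(1, 2)) = Mul(Rational(1, 17), I, Pow(50303, Rational(1, 2))) ≈ Mul(13.193, I))
Add(Mul(-395, K), B) = Add(Mul(-395, Rational(4999, 2279)), Mul(Rational(1, 17), I, Pow(50303, Rational(1, 2)))) = Add(Rational(-1974605, 2279), Mul(Rational(1, 17), I, Pow(50303, Rational(1, 2))))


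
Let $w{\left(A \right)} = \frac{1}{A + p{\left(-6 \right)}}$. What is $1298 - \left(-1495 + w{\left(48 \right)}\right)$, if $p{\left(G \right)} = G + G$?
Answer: $\frac{100547}{36} \approx 2793.0$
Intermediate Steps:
$p{\left(G \right)} = 2 G$
$w{\left(A \right)} = \frac{1}{-12 + A}$ ($w{\left(A \right)} = \frac{1}{A + 2 \left(-6\right)} = \frac{1}{A - 12} = \frac{1}{-12 + A}$)
$1298 - \left(-1495 + w{\left(48 \right)}\right) = 1298 + \left(1495 - \frac{1}{-12 + 48}\right) = 1298 + \left(1495 - \frac{1}{36}\right) = 1298 + \frac{53819}{36} = \frac{100547}{36}$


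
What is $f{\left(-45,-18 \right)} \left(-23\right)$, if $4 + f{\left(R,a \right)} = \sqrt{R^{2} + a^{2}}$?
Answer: $92 - 207 \sqrt{29} \approx -1022.7$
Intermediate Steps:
$f{\left(R,a \right)} = -4 + \sqrt{R^{2} + a^{2}}$
$f{\left(-45,-18 \right)} \left(-23\right) = \left(-4 + \sqrt{\left(-45\right)^{2} + \left(-18\right)^{2}}\right) \left(-23\right) = \left(-4 + \sqrt{2025 + 324}\right) \left(-23\right) = \left(-4 + \sqrt{2349}\right) \left(-23\right) = \left(-4 + 9 \sqrt{29}\right) \left(-23\right) = 92 - 207 \sqrt{29}$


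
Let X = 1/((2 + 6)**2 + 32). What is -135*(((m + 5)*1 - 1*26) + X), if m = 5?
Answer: 69075/32 ≈ 2158.6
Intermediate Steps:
X = 1/96 (X = 1/(8**2 + 32) = 1/(64 + 32) = 1/96 ≈ 0.010417)
-135*(((m + 5)*1 - 1*26) + X) = -135*(((5 + 5)*1 - 1*26) + 1/96) = -135*((10*1 - 26) + 1/96) = -135*((10 - 26) + 1/96) = -135*(-16 + 1/96) = -135*(-1535/96) = 69075/32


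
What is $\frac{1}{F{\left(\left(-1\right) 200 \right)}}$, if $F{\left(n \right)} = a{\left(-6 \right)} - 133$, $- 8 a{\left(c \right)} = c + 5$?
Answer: $- \frac{8}{1063} \approx -0.0075259$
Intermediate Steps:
$a{\left(c \right)} = - \frac{5}{8} - \frac{c}{8}$ ($a{\left(c \right)} = - \frac{c + 5}{8} = - \frac{5 + c}{8} = - \frac{5}{8} - \frac{c}{8}$)
$F{\left(n \right)} = - \frac{1063}{8}$ ($F{\left(n \right)} = \left(- \frac{5}{8} - - \frac{3}{4}\right) - 133 = \left(- \frac{5}{8} + \frac{3}{4}\right) - 133 = \frac{1}{8} - 133 = - \frac{1063}{8}$)
$\frac{1}{F{\left(\left(-1\right) 200 \right)}} = \frac{1}{- \frac{1063}{8}} = - \frac{8}{1063}$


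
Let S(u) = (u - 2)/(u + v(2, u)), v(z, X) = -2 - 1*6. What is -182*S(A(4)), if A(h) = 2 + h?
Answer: 364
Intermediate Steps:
v(z, X) = -8 (v(z, X) = -2 - 6 = -8)
S(u) = (-2 + u)/(-8 + u) (S(u) = (u - 2)/(u - 8) = (-2 + u)/(-8 + u))
-182*S(A(4)) = -182*(-2 + (2 + 4))/(-8 + (2 + 4)) = -182*(-2 + 6)/(-8 + 6) = -182*4/(-2) = -(-91)*4 = -182*(-2) = 364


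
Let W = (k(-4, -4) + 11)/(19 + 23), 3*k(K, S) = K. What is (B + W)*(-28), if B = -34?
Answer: 8510/9 ≈ 945.56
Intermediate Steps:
k(K, S) = K/3
W = 29/126 (W = ((⅓)*(-4) + 11)/(19 + 23) = (-4/3 + 11)/42 = (29/3)*(1/42) = 29/126 ≈ 0.23016)
(B + W)*(-28) = (-34 + 29/126)*(-28) = -4255/126*(-28) = 8510/9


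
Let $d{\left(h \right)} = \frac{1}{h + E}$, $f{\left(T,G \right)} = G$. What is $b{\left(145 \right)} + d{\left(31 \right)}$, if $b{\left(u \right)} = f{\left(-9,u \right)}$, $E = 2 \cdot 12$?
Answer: $\frac{7976}{55} \approx 145.02$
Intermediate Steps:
$E = 24$
$b{\left(u \right)} = u$
$d{\left(h \right)} = \frac{1}{24 + h}$ ($d{\left(h \right)} = \frac{1}{h + 24} = \frac{1}{24 + h}$)
$b{\left(145 \right)} + d{\left(31 \right)} = 145 + \frac{1}{24 + 31} = 145 + \frac{1}{55} = \frac{7976}{55}$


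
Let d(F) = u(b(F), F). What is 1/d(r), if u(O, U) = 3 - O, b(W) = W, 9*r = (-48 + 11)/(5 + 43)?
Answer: 432/1333 ≈ 0.32408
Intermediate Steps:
r = -37/432 (r = ((-48 + 11)/(5 + 43))/9 = (-37/48)/9 = (-37*1/48)/9 = (⅑)*(-37/48) = -37/432 ≈ -0.085648)
d(F) = 3 - F
1/d(r) = 1/(3 - 1*(-37/432)) = 1/(3 + 37/432) = 1/(1333/432) = 432/1333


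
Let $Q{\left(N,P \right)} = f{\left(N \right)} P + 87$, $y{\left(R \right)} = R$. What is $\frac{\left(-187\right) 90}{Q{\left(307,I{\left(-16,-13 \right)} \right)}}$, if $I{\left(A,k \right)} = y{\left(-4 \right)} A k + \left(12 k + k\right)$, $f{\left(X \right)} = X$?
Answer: $\frac{1683}{30722} \approx 0.054782$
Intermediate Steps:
$I{\left(A,k \right)} = 13 k - 4 A k$ ($I{\left(A,k \right)} = - 4 A k + \left(12 k + k\right) = - 4 A k + 13 k = 13 k - 4 A k$)
$Q{\left(N,P \right)} = 87 + N P$ ($Q{\left(N,P \right)} = N P + 87 = 87 + N P$)
$\frac{\left(-187\right) 90}{Q{\left(307,I{\left(-16,-13 \right)} \right)}} = \frac{\left(-187\right) 90}{87 + 307 \left(- 13 \left(13 - -64\right)\right)} = - \frac{16830}{87 + 307 \left(- 13 \left(13 + 64\right)\right)} = - \frac{16830}{87 + 307 \left(\left(-13\right) 77\right)} = - \frac{16830}{87 + 307 \left(-1001\right)} = - \frac{16830}{87 - 307307} = - \frac{16830}{-307220} = \left(-16830\right) \left(- \frac{1}{307220}\right) = \frac{1683}{30722}$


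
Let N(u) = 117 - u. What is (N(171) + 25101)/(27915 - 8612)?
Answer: 25047/19303 ≈ 1.2976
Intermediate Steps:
(N(171) + 25101)/(27915 - 8612) = ((117 - 1*171) + 25101)/(27915 - 8612) = ((117 - 171) + 25101)/19303 = (-54 + 25101)*(1/19303) = 25047*(1/19303) = 25047/19303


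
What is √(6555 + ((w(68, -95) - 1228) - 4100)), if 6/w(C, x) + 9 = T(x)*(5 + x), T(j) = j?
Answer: √9945342537/2847 ≈ 35.029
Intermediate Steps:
w(C, x) = 6/(-9 + x*(5 + x))
√(6555 + ((w(68, -95) - 1228) - 4100)) = √(6555 + ((6/(-9 + (-95)² + 5*(-95)) - 1228) - 4100)) = √(6555 + ((6/(-9 + 9025 - 475) - 1228) - 4100)) = √(6555 + ((6/8541 - 1228) - 4100)) = √(6555 + ((6*(1/8541) - 1228) - 4100)) = √(6555 + ((2/2847 - 1228) - 4100)) = √(6555 + (-3496114/2847 - 4100)) = √(6555 - 15168814/2847) = √(3493271/2847) = √9945342537/2847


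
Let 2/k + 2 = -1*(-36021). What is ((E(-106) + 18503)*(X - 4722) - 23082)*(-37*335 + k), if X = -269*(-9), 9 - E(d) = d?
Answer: 19136466870639300/36019 ≈ 5.3129e+11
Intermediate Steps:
E(d) = 9 - d
X = 2421
k = 2/36019 (k = 2/(-2 - 1*(-36021)) = 2/(-2 + 36021) = 2/36019 ≈ 5.5526e-5)
((E(-106) + 18503)*(X - 4722) - 23082)*(-37*335 + k) = (((9 - 1*(-106)) + 18503)*(2421 - 4722) - 23082)*(-37*335 + 2/36019) = (((9 + 106) + 18503)*(-2301) - 23082)*(-12395 + 2/36019) = ((115 + 18503)*(-2301) - 23082)*(-446455503/36019) = (18618*(-2301) - 23082)*(-446455503/36019) = (-42840018 - 23082)*(-446455503/36019) = -42863100*(-446455503/36019) = 19136466870639300/36019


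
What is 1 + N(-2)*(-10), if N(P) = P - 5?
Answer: 71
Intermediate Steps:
N(P) = -5 + P
1 + N(-2)*(-10) = 1 + (-5 - 2)*(-10) = 1 - 7*(-10) = 1 + 70 = 71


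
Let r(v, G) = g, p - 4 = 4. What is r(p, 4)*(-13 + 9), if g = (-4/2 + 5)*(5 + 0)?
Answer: -60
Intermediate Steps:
p = 8 (p = 4 + 4 = 8)
g = 15 (g = (-4*1/2 + 5)*5 = (-2 + 5)*5 = 3*5 = 15)
r(v, G) = 15
r(p, 4)*(-13 + 9) = 15*(-13 + 9) = 15*(-4) = -60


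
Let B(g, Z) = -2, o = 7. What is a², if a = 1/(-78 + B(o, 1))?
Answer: 1/6400 ≈ 0.00015625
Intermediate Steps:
a = -1/80 (a = 1/(-78 - 2) = 1/(-80) = -1/80 ≈ -0.012500)
a² = (-1/80)² = 1/6400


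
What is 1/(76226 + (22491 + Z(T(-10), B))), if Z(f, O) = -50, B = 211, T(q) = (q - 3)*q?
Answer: 1/98667 ≈ 1.0135e-5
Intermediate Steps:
T(q) = q*(-3 + q) (T(q) = (-3 + q)*q = q*(-3 + q))
1/(76226 + (22491 + Z(T(-10), B))) = 1/(76226 + (22491 - 50)) = 1/(76226 + 22441) = 1/98667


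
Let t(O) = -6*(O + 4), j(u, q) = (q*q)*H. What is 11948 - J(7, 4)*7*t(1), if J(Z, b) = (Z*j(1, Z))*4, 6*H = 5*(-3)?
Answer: -708352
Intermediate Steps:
H = -5/2 (H = (5*(-3))/6 = (⅙)*(-15) = -5/2 ≈ -2.5000)
j(u, q) = -5*q²/2 (j(u, q) = (q*q)*(-5/2) = q²*(-5/2) = -5*q²/2)
J(Z, b) = -10*Z³ (J(Z, b) = (Z*(-5*Z²/2))*4 = -5*Z³/2*4 = -10*Z³)
t(O) = -24 - 6*O (t(O) = -6*(4 + O) = -24 - 6*O)
11948 - J(7, 4)*7*t(1) = 11948 - -10*7³*7*(-24 - 6*1) = 11948 - -10*343*7*(-24 - 6) = 11948 - (-3430*7)*(-30) = 11948 - (-24010)*(-30) = 11948 - 1*720300 = 11948 - 720300 = -708352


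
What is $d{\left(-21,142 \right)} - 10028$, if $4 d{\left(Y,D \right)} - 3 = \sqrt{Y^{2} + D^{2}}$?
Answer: $- \frac{40109}{4} + \frac{\sqrt{20605}}{4} \approx -9991.4$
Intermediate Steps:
$d{\left(Y,D \right)} = \frac{3}{4} + \frac{\sqrt{D^{2} + Y^{2}}}{4}$ ($d{\left(Y,D \right)} = \frac{3}{4} + \frac{\sqrt{Y^{2} + D^{2}}}{4} = \frac{3}{4} + \frac{\sqrt{D^{2} + Y^{2}}}{4}$)
$d{\left(-21,142 \right)} - 10028 = \left(\frac{3}{4} + \frac{\sqrt{142^{2} + \left(-21\right)^{2}}}{4}\right) - 10028 = \left(\frac{3}{4} + \frac{\sqrt{20164 + 441}}{4}\right) - 10028 = \left(\frac{3}{4} + \frac{\sqrt{20605}}{4}\right) - 10028 = - \frac{40109}{4} + \frac{\sqrt{20605}}{4}$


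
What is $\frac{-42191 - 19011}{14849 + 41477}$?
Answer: $- \frac{30601}{28163} \approx -1.0866$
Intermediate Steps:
$\frac{-42191 - 19011}{14849 + 41477} = - \frac{61202}{56326} = \left(-61202\right) \frac{1}{56326} = - \frac{30601}{28163}$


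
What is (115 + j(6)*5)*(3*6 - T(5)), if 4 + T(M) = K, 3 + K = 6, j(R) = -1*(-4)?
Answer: 2565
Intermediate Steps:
j(R) = 4
K = 3 (K = -3 + 6 = 3)
T(M) = -1 (T(M) = -4 + 3 = -1)
(115 + j(6)*5)*(3*6 - T(5)) = (115 + 4*5)*(3*6 - 1*(-1)) = (115 + 20)*(18 + 1) = 135*19 = 2565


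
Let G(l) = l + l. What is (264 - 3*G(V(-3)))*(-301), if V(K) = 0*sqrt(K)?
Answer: -79464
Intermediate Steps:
V(K) = 0
G(l) = 2*l
(264 - 3*G(V(-3)))*(-301) = (264 - 6*0)*(-301) = (264 - 3*0)*(-301) = (264 + 0)*(-301) = 264*(-301) = -79464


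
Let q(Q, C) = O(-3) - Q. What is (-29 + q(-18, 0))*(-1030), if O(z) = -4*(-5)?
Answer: -9270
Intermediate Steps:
O(z) = 20
q(Q, C) = 20 - Q
(-29 + q(-18, 0))*(-1030) = (-29 + (20 - 1*(-18)))*(-1030) = (-29 + (20 + 18))*(-1030) = (-29 + 38)*(-1030) = 9*(-1030) = -9270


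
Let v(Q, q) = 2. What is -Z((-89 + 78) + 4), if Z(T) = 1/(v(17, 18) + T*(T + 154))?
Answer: 1/1027 ≈ 0.00097371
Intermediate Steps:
Z(T) = 1/(2 + T*(154 + T)) (Z(T) = 1/(2 + T*(T + 154)) = 1/(2 + T*(154 + T)))
-Z((-89 + 78) + 4) = -1/(2 + ((-89 + 78) + 4)² + 154*((-89 + 78) + 4)) = -1/(2 + (-11 + 4)² + 154*(-11 + 4)) = -1/(2 + (-7)² + 154*(-7)) = -1/(2 + 49 - 1078) = -1/(-1027) = -1*(-1/1027) = 1/1027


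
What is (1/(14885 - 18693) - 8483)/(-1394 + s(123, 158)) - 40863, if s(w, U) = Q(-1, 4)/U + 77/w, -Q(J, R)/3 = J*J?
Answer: -2106533145009243/51558794896 ≈ -40857.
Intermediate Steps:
Q(J, R) = -3*J² (Q(J, R) = -3*J*J = -3*J²)
s(w, U) = -3/U + 77/w (s(w, U) = (-3*(-1)²)/U + 77/w = (-3*1)/U + 77/w = -3/U + 77/w)
(1/(14885 - 18693) - 8483)/(-1394 + s(123, 158)) - 40863 = (1/(14885 - 18693) - 8483)/(-1394 + (-3/158 + 77/123)) - 40863 = (1/(-3808) - 8483)/(-1394 + (-3*1/158 + 77*(1/123))) - 40863 = (-1/3808 - 8483)/(-1394 + (-3/158 + 77/123)) - 40863 = -32303265/(3808*(-1394 + 11797/19434)) - 40863 = -32303265/(3808*(-27079199/19434)) - 40863 = -32303265/3808*(-19434/27079199) - 40863 = 313890826005/51558794896 - 40863 = -2106533145009243/51558794896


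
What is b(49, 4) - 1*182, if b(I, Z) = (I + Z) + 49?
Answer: -80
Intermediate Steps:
b(I, Z) = 49 + I + Z
b(49, 4) - 1*182 = (49 + 49 + 4) - 1*182 = 102 - 182 = -80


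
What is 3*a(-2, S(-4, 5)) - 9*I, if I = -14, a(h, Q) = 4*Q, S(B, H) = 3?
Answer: 162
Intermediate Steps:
3*a(-2, S(-4, 5)) - 9*I = 3*(4*3) - 9*(-14) = 3*12 + 126 = 36 + 126 = 162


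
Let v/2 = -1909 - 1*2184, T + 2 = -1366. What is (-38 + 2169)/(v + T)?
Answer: -2131/9554 ≈ -0.22305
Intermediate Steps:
T = -1368 (T = -2 - 1366 = -1368)
v = -8186 (v = 2*(-1909 - 1*2184) = 2*(-1909 - 2184) = 2*(-4093) = -8186)
(-38 + 2169)/(v + T) = (-38 + 2169)/(-8186 - 1368) = 2131/(-9554) = 2131*(-1/9554) = -2131/9554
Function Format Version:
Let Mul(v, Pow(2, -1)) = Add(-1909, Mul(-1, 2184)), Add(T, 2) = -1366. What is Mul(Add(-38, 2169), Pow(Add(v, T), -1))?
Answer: Rational(-2131, 9554) ≈ -0.22305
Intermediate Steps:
T = -1368 (T = Add(-2, -1366) = -1368)
v = -8186 (v = Mul(2, Add(-1909, Mul(-1, 2184))) = Mul(2, Add(-1909, -2184)) = Mul(2, -4093) = -8186)
Mul(Add(-38, 2169), Pow(Add(v, T), -1)) = Mul(Add(-38, 2169), Pow(Add(-8186, -1368), -1)) = Mul(2131, Pow(-9554, -1)) = Mul(2131, Rational(-1, 9554)) = Rational(-2131, 9554)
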